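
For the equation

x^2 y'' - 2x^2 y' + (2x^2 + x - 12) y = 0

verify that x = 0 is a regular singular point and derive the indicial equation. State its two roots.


Divide by x^2 to reach normal form y'' + P_1(x) y' + P_2(x) y = 0 with P_1(x) = -2 and P_2(x) = 2 + 1/x - 12/x^2.
x = 0 is a singular point because the y-coefficient 2 + 1/x - 12/x^2 has a pole at x = 0.
It is a regular singular point because x P_1(x) = p(x) = -2x and x^2 P_2(x) = q(x) = 2x^2 + x - 12 are polynomials, hence analytic at x = 0.
p(0) = 0,  q(0) = -12.
Indicial equation: r(r-1) + p(0) r + q(0) = 0, i.e. r^2 + (p(0) - 1) r + q(0) = 0, i.e. r^2 - 1 r - 12 = 0.
Discriminant: (-1)^2 - 4(-12) = 49, so r = (1 ± 7)/2.
Solving: r_1 = 4, r_2 = -3.

indicial: r^2 - 1 r - 12 = 0; roots r_1 = 4, r_2 = -3


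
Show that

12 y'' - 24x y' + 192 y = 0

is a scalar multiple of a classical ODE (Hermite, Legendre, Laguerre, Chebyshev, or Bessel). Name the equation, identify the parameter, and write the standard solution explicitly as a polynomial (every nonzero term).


All three coefficients share the factor 12; dividing through by 12 gives  y'' - 2x y' + 16 y = 0.
This matches the Hermite equation y'' - 2x y' + 2n y = 0 with 2n = 16, so n = 8; the polynomial solution is H_8(x).
With y = sum_k a_k x^k, matching x^k gives (k+2)(k+1) a_{k+2} = 2(k - n) a_k = 2(k - 8) a_k. The right side vanishes at k = 8, so the series with the parity of 8 terminates at degree 8.
Standard normalization: leading coefficient of H_n is 2^n, so a_8 = 2^8 = 256. Work downward with a_k = (k+1)(k+2) a_{k+2} / (2(k - n)):
  a_6 = (7)(8)(256) / (2(6 - 8)) = 14336/(-4) = -3584
  a_4 = (5)(6)(-3584) / (2(4 - 8)) = -107520/(-8) = 13440
  a_2 = (3)(4)(13440) / (2(2 - 8)) = 161280/(-12) = -13440
  a_0 = (1)(2)(-13440) / (2(0 - 8)) = -26880/(-16) = 1680
Hence H_8(x) = 256 x^8 - 3584 x^6 + 13440 x^4 - 13440 x^2 + 1680.

H_8(x); series = 256 x^8 - 3584 x^6 + 13440 x^4 - 13440 x^2 + 1680


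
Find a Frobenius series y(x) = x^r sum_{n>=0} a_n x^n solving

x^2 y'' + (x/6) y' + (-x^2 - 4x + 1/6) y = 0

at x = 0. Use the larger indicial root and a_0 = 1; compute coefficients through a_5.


Write in Frobenius form y'' + (p(x)/x) y' + (q(x)/x^2) y = 0:
  p(x) = 1/6,  q(x) = -x^2 - 4x + 1/6.
Indicial equation: r(r-1) + (1/6) r + (1/6) = 0 -> roots r_1 = 1/2, r_2 = 1/3.
Take r = r_1 = 1/2. Let y(x) = x^r sum_{n>=0} a_n x^n with a_0 = 1.
Substitute y = x^r sum a_n x^n and match x^{r+n}. The recurrence is
  D(n) a_n - 4 a_{n-1} - 1 a_{n-2} = 0,  where D(n) = (r+n)(r+n-1) + (1/6)(r+n) + (1/6).
  a_n = [4 a_{n-1} + 1 a_{n-2}] / D(n).
Since the indicial polynomial factors as (r - r_1)(r - r_2), D(n) = (r_1 + n - r_1)(r_1 + n - r_2) = n(n + 1/6).
Evaluating step by step (a_0 = 1):
  n = 1: D(1) = 1(1 + 1/6) = 7/6; numerator = 4(1) = 4; a_1 = (4)/(7/6) = 24/7
  n = 2: D(2) = 2(2 + 1/6) = 13/3; numerator = 4(24/7) + 1(1) = 103/7; a_2 = (103/7)/(13/3) = 309/91
  n = 3: D(3) = 3(3 + 1/6) = 19/2; numerator = 4(309/91) + 1(24/7) = 1548/91; a_3 = (1548/91)/(19/2) = 3096/1729
  n = 4: D(4) = 4(4 + 1/6) = 50/3; numerator = 4(3096/1729) + 1(309/91) = 18255/1729; a_4 = (18255/1729)/(50/3) = 10953/17290
  n = 5: D(5) = 5(5 + 1/6) = 155/6; numerator = 4(10953/17290) + 1(3096/1729) = 37386/8645; a_5 = (37386/8645)/(155/6) = 7236/43225

r = 1/2; a_0 = 1; a_1 = 24/7; a_2 = 309/91; a_3 = 3096/1729; a_4 = 10953/17290; a_5 = 7236/43225


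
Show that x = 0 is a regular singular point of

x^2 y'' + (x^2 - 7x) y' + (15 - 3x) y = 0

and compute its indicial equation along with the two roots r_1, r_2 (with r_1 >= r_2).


Divide by x^2 to reach normal form y'' + P_1(x) y' + P_2(x) y = 0 with P_1(x) = 1 - 7/x and P_2(x) = -3/x + 15/x^2.
x = 0 is a singular point because the y'-coefficient 1 - 7/x has a pole at x = 0 and the y-coefficient -3/x + 15/x^2 has a pole at x = 0.
It is a regular singular point because x P_1(x) = p(x) = x - 7 and x^2 P_2(x) = q(x) = 15 - 3x are polynomials, hence analytic at x = 0.
p(0) = -7,  q(0) = 15.
Indicial equation: r(r-1) + p(0) r + q(0) = 0, i.e. r^2 + (p(0) - 1) r + q(0) = 0, i.e. r^2 - 8 r + 15 = 0.
Discriminant: (-8)^2 - 4(15) = 4, so r = (8 ± 2)/2.
Solving: r_1 = 5, r_2 = 3.

indicial: r^2 - 8 r + 15 = 0; roots r_1 = 5, r_2 = 3


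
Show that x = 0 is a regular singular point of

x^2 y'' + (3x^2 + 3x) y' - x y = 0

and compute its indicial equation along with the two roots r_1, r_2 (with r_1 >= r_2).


Divide by x^2 to reach normal form y'' + P_1(x) y' + P_2(x) y = 0 with P_1(x) = 3 + 3/x and P_2(x) = -1/x.
x = 0 is a singular point because the y'-coefficient 3 + 3/x has a pole at x = 0 and the y-coefficient -1/x has a pole at x = 0.
It is a regular singular point because x P_1(x) = p(x) = 3x + 3 and x^2 P_2(x) = q(x) = -x are polynomials, hence analytic at x = 0.
p(0) = 3,  q(0) = 0.
Indicial equation: r(r-1) + p(0) r + q(0) = 0, i.e. r^2 + (p(0) - 1) r + q(0) = 0, i.e. r^2 + 2 r = 0.
Discriminant: (2)^2 - 4(0) = 4, so r = (-2 ± 2)/2.
Solving: r_1 = 0, r_2 = -2.

indicial: r^2 + 2 r = 0; roots r_1 = 0, r_2 = -2


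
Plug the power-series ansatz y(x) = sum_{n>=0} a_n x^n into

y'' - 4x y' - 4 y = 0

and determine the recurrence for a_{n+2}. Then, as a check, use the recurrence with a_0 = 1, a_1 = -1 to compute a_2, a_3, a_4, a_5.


Substitute y = sum_n a_n x^n.
y''(x) has coefficient (n+2)(n+1) a_{n+2} at x^n;
-4 x y'(x) has coefficient -4 n a_n at x^n (shift);
-4 y(x) has coefficient -4 a_n at x^n.
Matching x^n: (n+2)(n+1) a_{n+2} + (-4n - 4) a_n = 0.
Thus a_{n+2} = (4n + 4) / ((n+1)(n+2)) * a_n.

Check with a_0 = 1, a_1 = -1 (apply the recurrence for n = 0, 1, 2, 3): a_0 = 1, a_1 = -1, a_2 = 2, a_3 = -4/3, a_4 = 2, a_5 = -16/15.

a_(n+2) = (4n + 4) / ((n+1)(n+2)) * a_n; check: a_0 = 1, a_1 = -1, a_2 = 2, a_3 = -4/3, a_4 = 2, a_5 = -16/15


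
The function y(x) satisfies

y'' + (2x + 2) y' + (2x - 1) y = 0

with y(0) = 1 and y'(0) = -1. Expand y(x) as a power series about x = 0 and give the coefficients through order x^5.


Ansatz: y(x) = sum_{n>=0} a_n x^n, so y'(x) = sum_{n>=1} n a_n x^(n-1) and y''(x) = sum_{n>=2} n(n-1) a_n x^(n-2).
Substitute into P(x) y'' + Q(x) y' + R(x) y = 0 with P(x) = 1, Q(x) = 2x + 2, R(x) = 2x - 1, and match powers of x.
Initial conditions: a_0 = 1, a_1 = -1.
Setting the coefficient of each power of x to zero and solving order by order (substituting the coefficients already found):
  x^0: 2 a_2 + 2 a_1 - a_0 = 0  ->  2 a_2 = -2 a_1 + a_0 = 3  ->  a_2 = 3/2
  x^1: 6 a_3 + 4 a_2 + a_1 + 2 a_0 = 0  ->  6 a_3 = -4 a_2 - a_1 - 2 a_0 = -7  ->  a_3 = -7/6
  x^2: 12 a_4 + 6 a_3 + 3 a_2 + 2 a_1 = 0  ->  12 a_4 = -6 a_3 - 3 a_2 - 2 a_1 = 9/2  ->  a_4 = 3/8
  x^3: 20 a_5 + 8 a_4 + 5 a_3 + 2 a_2 = 0  ->  20 a_5 = -8 a_4 - 5 a_3 - 2 a_2 = -1/6  ->  a_5 = -1/120
Truncated series: y(x) = 1 - x + (3/2) x^2 - (7/6) x^3 + (3/8) x^4 - (1/120) x^5 + O(x^6).

a_0 = 1; a_1 = -1; a_2 = 3/2; a_3 = -7/6; a_4 = 3/8; a_5 = -1/120


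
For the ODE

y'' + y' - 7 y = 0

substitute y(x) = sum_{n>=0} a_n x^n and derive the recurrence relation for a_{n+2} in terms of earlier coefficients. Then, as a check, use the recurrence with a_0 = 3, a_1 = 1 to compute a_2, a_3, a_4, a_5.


Substitute y = sum_n a_n x^n.
y''(x) has coefficient (n+2)(n+1) a_{n+2} at x^n;
y'(x) has coefficient (n+1) a_{n+1} at x^n;
-7 y(x) has coefficient -7 a_n at x^n.
Matching x^n: (n+2)(n+1) a_{n+2} + (n+1) a_{n+1} - 7 a_n = 0.
Thus a_{n+2} = [-(n+1) a_{n+1} + 7 a_n] / ((n+1)(n+2)).

Check with a_0 = 3, a_1 = 1 (apply the recurrence for n = 0, 1, 2, 3): a_0 = 3, a_1 = 1, a_2 = 10, a_3 = -13/6, a_4 = 51/8, a_5 = -61/30.

a_(n+2) = [-(n+1) a_(n+1) + 7 a_n] / ((n+1)(n+2)); check: a_0 = 3, a_1 = 1, a_2 = 10, a_3 = -13/6, a_4 = 51/8, a_5 = -61/30


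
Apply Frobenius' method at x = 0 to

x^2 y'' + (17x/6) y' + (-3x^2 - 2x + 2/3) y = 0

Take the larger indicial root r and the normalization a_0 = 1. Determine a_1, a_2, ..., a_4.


Write in Frobenius form y'' + (p(x)/x) y' + (q(x)/x^2) y = 0:
  p(x) = 17/6,  q(x) = -3x^2 - 2x + 2/3.
Indicial equation: r(r-1) + (17/6) r + (2/3) = 0 -> roots r_1 = -1/2, r_2 = -4/3.
Take r = r_1 = -1/2. Let y(x) = x^r sum_{n>=0} a_n x^n with a_0 = 1.
Substitute y = x^r sum a_n x^n and match x^{r+n}. The recurrence is
  D(n) a_n - 2 a_{n-1} - 3 a_{n-2} = 0,  where D(n) = (r+n)(r+n-1) + (17/6)(r+n) + (2/3).
  a_n = [2 a_{n-1} + 3 a_{n-2}] / D(n).
Since the indicial polynomial factors as (r - r_1)(r - r_2), D(n) = (r_1 + n - r_1)(r_1 + n - r_2) = n(n + 5/6).
Evaluating step by step (a_0 = 1):
  n = 1: D(1) = 1(1 + 5/6) = 11/6; numerator = 2(1) = 2; a_1 = (2)/(11/6) = 12/11
  n = 2: D(2) = 2(2 + 5/6) = 17/3; numerator = 2(12/11) + 3(1) = 57/11; a_2 = (57/11)/(17/3) = 171/187
  n = 3: D(3) = 3(3 + 5/6) = 23/2; numerator = 2(171/187) + 3(12/11) = 954/187; a_3 = (954/187)/(23/2) = 1908/4301
  n = 4: D(4) = 4(4 + 5/6) = 58/3; numerator = 2(1908/4301) + 3(171/187) = 15615/4301; a_4 = (15615/4301)/(58/3) = 46845/249458

r = -1/2; a_0 = 1; a_1 = 12/11; a_2 = 171/187; a_3 = 1908/4301; a_4 = 46845/249458


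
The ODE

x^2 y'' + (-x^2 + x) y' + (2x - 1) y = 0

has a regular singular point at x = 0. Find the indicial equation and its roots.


Divide by x^2 to reach normal form y'' + P_1(x) y' + P_2(x) y = 0 with P_1(x) = -1 + 1/x and P_2(x) = 2/x - 1/x^2.
x = 0 is a singular point because the y'-coefficient -1 + 1/x has a pole at x = 0 and the y-coefficient 2/x - 1/x^2 has a pole at x = 0.
It is a regular singular point because x P_1(x) = p(x) = 1 - x and x^2 P_2(x) = q(x) = 2x - 1 are polynomials, hence analytic at x = 0.
p(0) = 1,  q(0) = -1.
Indicial equation: r(r-1) + p(0) r + q(0) = 0, i.e. r^2 + (p(0) - 1) r + q(0) = 0, i.e. r^2 - 1 = 0.
Discriminant: (0)^2 - 4(-1) = 4, so r = (0 ± 2)/2.
Solving: r_1 = 1, r_2 = -1.

indicial: r^2 - 1 = 0; roots r_1 = 1, r_2 = -1


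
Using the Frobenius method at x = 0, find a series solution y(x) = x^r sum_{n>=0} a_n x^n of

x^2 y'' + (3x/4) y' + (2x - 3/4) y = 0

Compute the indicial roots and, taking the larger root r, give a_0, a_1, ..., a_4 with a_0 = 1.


Write in Frobenius form y'' + (p(x)/x) y' + (q(x)/x^2) y = 0:
  p(x) = 3/4,  q(x) = 2x - 3/4.
Indicial equation: r(r-1) + (3/4) r + (-3/4) = 0 -> roots r_1 = 1, r_2 = -3/4.
Take r = r_1 = 1. Let y(x) = x^r sum_{n>=0} a_n x^n with a_0 = 1.
Substitute y = x^r sum a_n x^n and match x^{r+n}. The recurrence is
  D(n) a_n + 2 a_{n-1} = 0,  where D(n) = (r+n)(r+n-1) + (3/4)(r+n) + (-3/4).
  a_n = -2 / D(n) * a_{n-1}.
Since the indicial polynomial factors as (r - r_1)(r - r_2), D(n) = (r_1 + n - r_1)(r_1 + n - r_2) = n(n + 7/4).
Evaluating step by step (a_0 = 1):
  n = 1: D(1) = 1(1 + 7/4) = 11/4; numerator = -2(1) = -2; a_1 = (-2)/(11/4) = -8/11
  n = 2: D(2) = 2(2 + 7/4) = 15/2; numerator = -2(-8/11) = 16/11; a_2 = (16/11)/(15/2) = 32/165
  n = 3: D(3) = 3(3 + 7/4) = 57/4; numerator = -2(32/165) = -64/165; a_3 = (-64/165)/(57/4) = -256/9405
  n = 4: D(4) = 4(4 + 7/4) = 23; numerator = -2(-256/9405) = 512/9405; a_4 = (512/9405)/(23) = 512/216315

r = 1; a_0 = 1; a_1 = -8/11; a_2 = 32/165; a_3 = -256/9405; a_4 = 512/216315


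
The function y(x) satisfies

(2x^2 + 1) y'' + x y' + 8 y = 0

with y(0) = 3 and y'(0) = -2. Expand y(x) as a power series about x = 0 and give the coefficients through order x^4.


Ansatz: y(x) = sum_{n>=0} a_n x^n, so y'(x) = sum_{n>=1} n a_n x^(n-1) and y''(x) = sum_{n>=2} n(n-1) a_n x^(n-2).
Substitute into P(x) y'' + Q(x) y' + R(x) y = 0 with P(x) = 2x^2 + 1, Q(x) = x, R(x) = 8, and match powers of x.
Initial conditions: a_0 = 3, a_1 = -2.
Setting the coefficient of each power of x to zero and solving order by order (substituting the coefficients already found):
  x^0: 2 a_2 + 8 a_0 = 0  ->  2 a_2 = -8 a_0 = -24  ->  a_2 = -12
  x^1: 6 a_3 + 9 a_1 = 0  ->  6 a_3 = -9 a_1 = 18  ->  a_3 = 3
  x^2: 12 a_4 + 14 a_2 = 0  ->  12 a_4 = -14 a_2 = 168  ->  a_4 = 14
Truncated series: y(x) = 3 - 2 x - 12 x^2 + 3 x^3 + 14 x^4 + O(x^5).

a_0 = 3; a_1 = -2; a_2 = -12; a_3 = 3; a_4 = 14


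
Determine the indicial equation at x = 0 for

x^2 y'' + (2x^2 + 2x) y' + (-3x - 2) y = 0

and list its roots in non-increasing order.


Divide by x^2 to reach normal form y'' + P_1(x) y' + P_2(x) y = 0 with P_1(x) = 2 + 2/x and P_2(x) = -3/x - 2/x^2.
x = 0 is a singular point because the y'-coefficient 2 + 2/x has a pole at x = 0 and the y-coefficient -3/x - 2/x^2 has a pole at x = 0.
It is a regular singular point because x P_1(x) = p(x) = 2x + 2 and x^2 P_2(x) = q(x) = -3x - 2 are polynomials, hence analytic at x = 0.
p(0) = 2,  q(0) = -2.
Indicial equation: r(r-1) + p(0) r + q(0) = 0, i.e. r^2 + (p(0) - 1) r + q(0) = 0, i.e. r^2 + 1 r - 2 = 0.
Discriminant: (1)^2 - 4(-2) = 9, so r = (-1 ± 3)/2.
Solving: r_1 = 1, r_2 = -2.

indicial: r^2 + 1 r - 2 = 0; roots r_1 = 1, r_2 = -2


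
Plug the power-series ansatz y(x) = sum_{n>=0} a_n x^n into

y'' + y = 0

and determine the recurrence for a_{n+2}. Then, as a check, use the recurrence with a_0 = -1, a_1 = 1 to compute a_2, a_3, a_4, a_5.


Substitute y = sum_n a_n x^n into y'' + (const) y = 0.
y''(x) = sum_{n>=0} (n+2)(n+1) a_{n+2} x^n.
The ODE becomes sum_n [(n+2)(n+1) a_{n+2} + 1 a_n] x^n = 0.
Setting each coefficient to zero gives the recurrence:
  (n+2)(n+1) a_{n+2} + 1 a_n = 0,
  a_{n+2} = -1 / ((n+1)(n+2)) a_n.

Check with a_0 = -1, a_1 = 1 (apply the recurrence for n = 0, 1, 2, 3): a_0 = -1, a_1 = 1, a_2 = 1/2, a_3 = -1/6, a_4 = -1/24, a_5 = 1/120.

a_{n+2} = -1/((n+1)(n+2)) * a_n; check: a_0 = -1, a_1 = 1, a_2 = 1/2, a_3 = -1/6, a_4 = -1/24, a_5 = 1/120


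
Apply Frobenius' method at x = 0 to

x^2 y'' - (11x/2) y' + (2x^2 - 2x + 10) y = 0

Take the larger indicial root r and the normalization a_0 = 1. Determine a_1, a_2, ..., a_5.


Write in Frobenius form y'' + (p(x)/x) y' + (q(x)/x^2) y = 0:
  p(x) = -11/2,  q(x) = 2x^2 - 2x + 10.
Indicial equation: r(r-1) + (-11/2) r + (10) = 0 -> roots r_1 = 4, r_2 = 5/2.
Take r = r_1 = 4. Let y(x) = x^r sum_{n>=0} a_n x^n with a_0 = 1.
Substitute y = x^r sum a_n x^n and match x^{r+n}. The recurrence is
  D(n) a_n - 2 a_{n-1} + 2 a_{n-2} = 0,  where D(n) = (r+n)(r+n-1) + (-11/2)(r+n) + (10).
  a_n = [2 a_{n-1} - 2 a_{n-2}] / D(n).
Since the indicial polynomial factors as (r - r_1)(r - r_2), D(n) = (r_1 + n - r_1)(r_1 + n - r_2) = n(n + 3/2).
Evaluating step by step (a_0 = 1):
  n = 1: D(1) = 1(1 + 3/2) = 5/2; numerator = 2(1) = 2; a_1 = (2)/(5/2) = 4/5
  n = 2: D(2) = 2(2 + 3/2) = 7; numerator = 2(4/5) - 2(1) = -2/5; a_2 = (-2/5)/(7) = -2/35
  n = 3: D(3) = 3(3 + 3/2) = 27/2; numerator = 2(-2/35) - 2(4/5) = -12/7; a_3 = (-12/7)/(27/2) = -8/63
  n = 4: D(4) = 4(4 + 3/2) = 22; numerator = 2(-8/63) - 2(-2/35) = -44/315; a_4 = (-44/315)/(22) = -2/315
  n = 5: D(5) = 5(5 + 3/2) = 65/2; numerator = 2(-2/315) - 2(-8/63) = 76/315; a_5 = (76/315)/(65/2) = 152/20475

r = 4; a_0 = 1; a_1 = 4/5; a_2 = -2/35; a_3 = -8/63; a_4 = -2/315; a_5 = 152/20475


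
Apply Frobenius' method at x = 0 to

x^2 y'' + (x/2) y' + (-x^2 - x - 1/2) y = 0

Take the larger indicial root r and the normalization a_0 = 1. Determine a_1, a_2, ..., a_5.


Write in Frobenius form y'' + (p(x)/x) y' + (q(x)/x^2) y = 0:
  p(x) = 1/2,  q(x) = -x^2 - x - 1/2.
Indicial equation: r(r-1) + (1/2) r + (-1/2) = 0 -> roots r_1 = 1, r_2 = -1/2.
Take r = r_1 = 1. Let y(x) = x^r sum_{n>=0} a_n x^n with a_0 = 1.
Substitute y = x^r sum a_n x^n and match x^{r+n}. The recurrence is
  D(n) a_n - 1 a_{n-1} - 1 a_{n-2} = 0,  where D(n) = (r+n)(r+n-1) + (1/2)(r+n) + (-1/2).
  a_n = [1 a_{n-1} + 1 a_{n-2}] / D(n).
Since the indicial polynomial factors as (r - r_1)(r - r_2), D(n) = (r_1 + n - r_1)(r_1 + n - r_2) = n(n + 3/2).
Evaluating step by step (a_0 = 1):
  n = 1: D(1) = 1(1 + 3/2) = 5/2; numerator = 1(1) = 1; a_1 = (1)/(5/2) = 2/5
  n = 2: D(2) = 2(2 + 3/2) = 7; numerator = 1(2/5) + 1(1) = 7/5; a_2 = (7/5)/(7) = 1/5
  n = 3: D(3) = 3(3 + 3/2) = 27/2; numerator = 1(1/5) + 1(2/5) = 3/5; a_3 = (3/5)/(27/2) = 2/45
  n = 4: D(4) = 4(4 + 3/2) = 22; numerator = 1(2/45) + 1(1/5) = 11/45; a_4 = (11/45)/(22) = 1/90
  n = 5: D(5) = 5(5 + 3/2) = 65/2; numerator = 1(1/90) + 1(2/45) = 1/18; a_5 = (1/18)/(65/2) = 1/585

r = 1; a_0 = 1; a_1 = 2/5; a_2 = 1/5; a_3 = 2/45; a_4 = 1/90; a_5 = 1/585


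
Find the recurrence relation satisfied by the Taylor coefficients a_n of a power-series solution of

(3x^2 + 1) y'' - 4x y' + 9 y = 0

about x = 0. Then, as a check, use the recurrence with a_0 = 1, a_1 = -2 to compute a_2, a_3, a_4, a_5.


Substitute y = sum_n a_n x^n.
(1 + 3 x^2) y'' contributes (n+2)(n+1) a_{n+2} + 3 n(n-1) a_n at x^n.
-4 x y'(x) contributes -4 n a_n at x^n.
9 y(x) contributes 9 a_n at x^n.
Matching x^n: (n+2)(n+1) a_{n+2} + (3 n(n-1) - 4 n + 9) a_n = 0.
Thus a_{n+2} = (-3 n(n-1) + 4 n - 9) / ((n+1)(n+2)) * a_n.

Check with a_0 = 1, a_1 = -2 (apply the recurrence for n = 0, 1, 2, 3): a_0 = 1, a_1 = -2, a_2 = -9/2, a_3 = 5/3, a_4 = 21/8, a_5 = -5/4.

a_(n+2) = (-3 n(n-1) + 4 n - 9) / ((n+1)(n+2)) * a_n; check: a_0 = 1, a_1 = -2, a_2 = -9/2, a_3 = 5/3, a_4 = 21/8, a_5 = -5/4


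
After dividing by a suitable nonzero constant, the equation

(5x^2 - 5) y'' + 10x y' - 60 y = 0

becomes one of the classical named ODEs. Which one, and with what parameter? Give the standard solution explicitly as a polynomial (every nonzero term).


All three coefficients share the factor -5; dividing through by -5 gives  (1 - x^2) y'' - 2x y' + 12 y = 0.
This matches the Legendre equation (1 - x^2) y'' - 2x y' + n(n+1) y = 0 (note the -2x y' term) with n(n+1) = 12, so n = 3; the polynomial solution is P_3(x).
With y = sum_k a_k x^k, matching x^k gives (k+2)(k+1) a_{k+2} = [k(k+1) - n(n+1)] a_k = (k - 3)(k + 4) a_k. The right side vanishes at k = 3, so the series with the parity of 3 terminates at degree 3.
Standard normalization (P_n(1) = 1): leading coefficient (2n)!/(2^n (n!)^2) = 720/(8*36) = 5/2, so a_3 = 5/2. Work downward with a_k = (k+1)(k+2) a_{k+2} / ((k - 3)(k + 4)):
  a_1 = (2)(3)(5/2) / ((1 - 3)(1 + 4)) = 15/(-10) = -3/2
Hence P_3(x) = 5 x^3/2 - 3 x/2.

P_3(x); series = 5 x^3/2 - 3 x/2


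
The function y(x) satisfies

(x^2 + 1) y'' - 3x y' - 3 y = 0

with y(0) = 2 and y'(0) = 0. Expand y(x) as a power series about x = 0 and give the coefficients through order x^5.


Ansatz: y(x) = sum_{n>=0} a_n x^n, so y'(x) = sum_{n>=1} n a_n x^(n-1) and y''(x) = sum_{n>=2} n(n-1) a_n x^(n-2).
Substitute into P(x) y'' + Q(x) y' + R(x) y = 0 with P(x) = x^2 + 1, Q(x) = -3x, R(x) = -3, and match powers of x.
Initial conditions: a_0 = 2, a_1 = 0.
Setting the coefficient of each power of x to zero and solving order by order (substituting the coefficients already found):
  x^0: 2 a_2 - 3 a_0 = 0  ->  2 a_2 = 3 a_0 = 6  ->  a_2 = 3
  x^1: 6 a_3 - 6 a_1 = 0  ->  6 a_3 = 6 a_1 = 0  ->  a_3 = 0
  x^2: 12 a_4 - 7 a_2 = 0  ->  12 a_4 = 7 a_2 = 21  ->  a_4 = 7/4
  x^3: 20 a_5 - 6 a_3 = 0  ->  20 a_5 = 6 a_3 = 0  ->  a_5 = 0
Truncated series: y(x) = 2 + 3 x^2 + (7/4) x^4 + O(x^6).

a_0 = 2; a_1 = 0; a_2 = 3; a_3 = 0; a_4 = 7/4; a_5 = 0


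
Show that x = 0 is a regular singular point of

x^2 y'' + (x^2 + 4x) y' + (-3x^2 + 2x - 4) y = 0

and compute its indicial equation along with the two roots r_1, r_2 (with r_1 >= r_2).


Divide by x^2 to reach normal form y'' + P_1(x) y' + P_2(x) y = 0 with P_1(x) = 1 + 4/x and P_2(x) = -3 + 2/x - 4/x^2.
x = 0 is a singular point because the y'-coefficient 1 + 4/x has a pole at x = 0 and the y-coefficient -3 + 2/x - 4/x^2 has a pole at x = 0.
It is a regular singular point because x P_1(x) = p(x) = x + 4 and x^2 P_2(x) = q(x) = -3x^2 + 2x - 4 are polynomials, hence analytic at x = 0.
p(0) = 4,  q(0) = -4.
Indicial equation: r(r-1) + p(0) r + q(0) = 0, i.e. r^2 + (p(0) - 1) r + q(0) = 0, i.e. r^2 + 3 r - 4 = 0.
Discriminant: (3)^2 - 4(-4) = 25, so r = (-3 ± 5)/2.
Solving: r_1 = 1, r_2 = -4.

indicial: r^2 + 3 r - 4 = 0; roots r_1 = 1, r_2 = -4


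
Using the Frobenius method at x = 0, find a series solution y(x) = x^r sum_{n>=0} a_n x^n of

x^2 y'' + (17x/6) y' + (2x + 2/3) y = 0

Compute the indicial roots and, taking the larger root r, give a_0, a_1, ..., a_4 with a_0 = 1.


Write in Frobenius form y'' + (p(x)/x) y' + (q(x)/x^2) y = 0:
  p(x) = 17/6,  q(x) = 2x + 2/3.
Indicial equation: r(r-1) + (17/6) r + (2/3) = 0 -> roots r_1 = -1/2, r_2 = -4/3.
Take r = r_1 = -1/2. Let y(x) = x^r sum_{n>=0} a_n x^n with a_0 = 1.
Substitute y = x^r sum a_n x^n and match x^{r+n}. The recurrence is
  D(n) a_n + 2 a_{n-1} = 0,  where D(n) = (r+n)(r+n-1) + (17/6)(r+n) + (2/3).
  a_n = -2 / D(n) * a_{n-1}.
Since the indicial polynomial factors as (r - r_1)(r - r_2), D(n) = (r_1 + n - r_1)(r_1 + n - r_2) = n(n + 5/6).
Evaluating step by step (a_0 = 1):
  n = 1: D(1) = 1(1 + 5/6) = 11/6; numerator = -2(1) = -2; a_1 = (-2)/(11/6) = -12/11
  n = 2: D(2) = 2(2 + 5/6) = 17/3; numerator = -2(-12/11) = 24/11; a_2 = (24/11)/(17/3) = 72/187
  n = 3: D(3) = 3(3 + 5/6) = 23/2; numerator = -2(72/187) = -144/187; a_3 = (-144/187)/(23/2) = -288/4301
  n = 4: D(4) = 4(4 + 5/6) = 58/3; numerator = -2(-288/4301) = 576/4301; a_4 = (576/4301)/(58/3) = 864/124729

r = -1/2; a_0 = 1; a_1 = -12/11; a_2 = 72/187; a_3 = -288/4301; a_4 = 864/124729


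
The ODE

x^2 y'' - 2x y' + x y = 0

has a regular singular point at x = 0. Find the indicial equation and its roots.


Divide by x^2 to reach normal form y'' + P_1(x) y' + P_2(x) y = 0 with P_1(x) = -2/x and P_2(x) = 1/x.
x = 0 is a singular point because the y'-coefficient -2/x has a pole at x = 0 and the y-coefficient 1/x has a pole at x = 0.
It is a regular singular point because x P_1(x) = p(x) = -2 and x^2 P_2(x) = q(x) = x are polynomials, hence analytic at x = 0.
p(0) = -2,  q(0) = 0.
Indicial equation: r(r-1) + p(0) r + q(0) = 0, i.e. r^2 + (p(0) - 1) r + q(0) = 0, i.e. r^2 - 3 r = 0.
Discriminant: (-3)^2 - 4(0) = 9, so r = (3 ± 3)/2.
Solving: r_1 = 3, r_2 = 0.

indicial: r^2 - 3 r = 0; roots r_1 = 3, r_2 = 0


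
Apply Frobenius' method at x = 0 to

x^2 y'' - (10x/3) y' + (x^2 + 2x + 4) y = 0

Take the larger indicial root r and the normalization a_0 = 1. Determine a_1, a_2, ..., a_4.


Write in Frobenius form y'' + (p(x)/x) y' + (q(x)/x^2) y = 0:
  p(x) = -10/3,  q(x) = x^2 + 2x + 4.
Indicial equation: r(r-1) + (-10/3) r + (4) = 0 -> roots r_1 = 3, r_2 = 4/3.
Take r = r_1 = 3. Let y(x) = x^r sum_{n>=0} a_n x^n with a_0 = 1.
Substitute y = x^r sum a_n x^n and match x^{r+n}. The recurrence is
  D(n) a_n + 2 a_{n-1} + 1 a_{n-2} = 0,  where D(n) = (r+n)(r+n-1) + (-10/3)(r+n) + (4).
  a_n = [-2 a_{n-1} - 1 a_{n-2}] / D(n).
Since the indicial polynomial factors as (r - r_1)(r - r_2), D(n) = (r_1 + n - r_1)(r_1 + n - r_2) = n(n + 5/3).
Evaluating step by step (a_0 = 1):
  n = 1: D(1) = 1(1 + 5/3) = 8/3; numerator = -2(1) = -2; a_1 = (-2)/(8/3) = -3/4
  n = 2: D(2) = 2(2 + 5/3) = 22/3; numerator = -2(-3/4) - 1(1) = 1/2; a_2 = (1/2)/(22/3) = 3/44
  n = 3: D(3) = 3(3 + 5/3) = 14; numerator = -2(3/44) - 1(-3/4) = 27/44; a_3 = (27/44)/(14) = 27/616
  n = 4: D(4) = 4(4 + 5/3) = 68/3; numerator = -2(27/616) - 1(3/44) = -12/77; a_4 = (-12/77)/(68/3) = -9/1309

r = 3; a_0 = 1; a_1 = -3/4; a_2 = 3/44; a_3 = 27/616; a_4 = -9/1309


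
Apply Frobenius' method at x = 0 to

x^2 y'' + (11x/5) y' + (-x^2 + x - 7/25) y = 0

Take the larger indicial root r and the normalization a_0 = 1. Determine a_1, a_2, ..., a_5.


Write in Frobenius form y'' + (p(x)/x) y' + (q(x)/x^2) y = 0:
  p(x) = 11/5,  q(x) = -x^2 + x - 7/25.
Indicial equation: r(r-1) + (11/5) r + (-7/25) = 0 -> roots r_1 = 1/5, r_2 = -7/5.
Take r = r_1 = 1/5. Let y(x) = x^r sum_{n>=0} a_n x^n with a_0 = 1.
Substitute y = x^r sum a_n x^n and match x^{r+n}. The recurrence is
  D(n) a_n + 1 a_{n-1} - 1 a_{n-2} = 0,  where D(n) = (r+n)(r+n-1) + (11/5)(r+n) + (-7/25).
  a_n = [-1 a_{n-1} + 1 a_{n-2}] / D(n).
Since the indicial polynomial factors as (r - r_1)(r - r_2), D(n) = (r_1 + n - r_1)(r_1 + n - r_2) = n(n + 8/5).
Evaluating step by step (a_0 = 1):
  n = 1: D(1) = 1(1 + 8/5) = 13/5; numerator = -1(1) = -1; a_1 = (-1)/(13/5) = -5/13
  n = 2: D(2) = 2(2 + 8/5) = 36/5; numerator = -1(-5/13) + 1(1) = 18/13; a_2 = (18/13)/(36/5) = 5/26
  n = 3: D(3) = 3(3 + 8/5) = 69/5; numerator = -1(5/26) + 1(-5/13) = -15/26; a_3 = (-15/26)/(69/5) = -25/598
  n = 4: D(4) = 4(4 + 8/5) = 112/5; numerator = -1(-25/598) + 1(5/26) = 70/299; a_4 = (70/299)/(112/5) = 25/2392
  n = 5: D(5) = 5(5 + 8/5) = 33; numerator = -1(25/2392) + 1(-25/598) = -125/2392; a_5 = (-125/2392)/(33) = -125/78936

r = 1/5; a_0 = 1; a_1 = -5/13; a_2 = 5/26; a_3 = -25/598; a_4 = 25/2392; a_5 = -125/78936


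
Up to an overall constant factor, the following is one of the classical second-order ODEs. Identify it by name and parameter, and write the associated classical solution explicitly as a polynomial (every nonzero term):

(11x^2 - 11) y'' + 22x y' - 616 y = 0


All three coefficients share the factor -11; dividing through by -11 gives  (1 - x^2) y'' - 2x y' + 56 y = 0.
This matches the Legendre equation (1 - x^2) y'' - 2x y' + n(n+1) y = 0 (note the -2x y' term) with n(n+1) = 56, so n = 7; the polynomial solution is P_7(x).
With y = sum_k a_k x^k, matching x^k gives (k+2)(k+1) a_{k+2} = [k(k+1) - n(n+1)] a_k = (k - 7)(k + 8) a_k. The right side vanishes at k = 7, so the series with the parity of 7 terminates at degree 7.
Standard normalization (P_n(1) = 1): leading coefficient (2n)!/(2^n (n!)^2) = 87178291200/(128*25401600) = 429/16, so a_7 = 429/16. Work downward with a_k = (k+1)(k+2) a_{k+2} / ((k - 7)(k + 8)):
  a_5 = (6)(7)(429/16) / ((5 - 7)(5 + 8)) = (9009/8)/(-26) = -693/16
  a_3 = (4)(5)(-693/16) / ((3 - 7)(3 + 8)) = (-3465/4)/(-44) = 315/16
  a_1 = (2)(3)(315/16) / ((1 - 7)(1 + 8)) = (945/8)/(-54) = -35/16
Hence P_7(x) = 429 x^7/16 - 693 x^5/16 + 315 x^3/16 - 35 x/16.

P_7(x); series = 429 x^7/16 - 693 x^5/16 + 315 x^3/16 - 35 x/16


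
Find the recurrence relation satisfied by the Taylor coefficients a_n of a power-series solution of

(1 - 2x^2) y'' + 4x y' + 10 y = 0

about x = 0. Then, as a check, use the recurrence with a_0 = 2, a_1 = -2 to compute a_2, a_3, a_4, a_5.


Substitute y = sum_n a_n x^n.
(1 - 2 x^2) y'' contributes (n+2)(n+1) a_{n+2} - 2 n(n-1) a_n at x^n.
4 x y'(x) contributes 4 n a_n at x^n.
10 y(x) contributes 10 a_n at x^n.
Matching x^n: (n+2)(n+1) a_{n+2} + (-2 n(n-1) + 4 n + 10) a_n = 0.
Thus a_{n+2} = (2 n(n-1) - 4 n - 10) / ((n+1)(n+2)) * a_n.

Check with a_0 = 2, a_1 = -2 (apply the recurrence for n = 0, 1, 2, 3): a_0 = 2, a_1 = -2, a_2 = -10, a_3 = 14/3, a_4 = 35/3, a_5 = -7/3.

a_(n+2) = (2 n(n-1) - 4 n - 10) / ((n+1)(n+2)) * a_n; check: a_0 = 2, a_1 = -2, a_2 = -10, a_3 = 14/3, a_4 = 35/3, a_5 = -7/3


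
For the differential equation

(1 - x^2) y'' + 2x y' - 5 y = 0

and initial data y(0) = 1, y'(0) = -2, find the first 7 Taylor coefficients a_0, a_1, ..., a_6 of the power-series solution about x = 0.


Ansatz: y(x) = sum_{n>=0} a_n x^n, so y'(x) = sum_{n>=1} n a_n x^(n-1) and y''(x) = sum_{n>=2} n(n-1) a_n x^(n-2).
Substitute into P(x) y'' + Q(x) y' + R(x) y = 0 with P(x) = 1 - x^2, Q(x) = 2x, R(x) = -5, and match powers of x.
Initial conditions: a_0 = 1, a_1 = -2.
Setting the coefficient of each power of x to zero and solving order by order (substituting the coefficients already found):
  x^0: 2 a_2 - 5 a_0 = 0  ->  2 a_2 = 5 a_0 = 5  ->  a_2 = 5/2
  x^1: 6 a_3 - 3 a_1 = 0  ->  6 a_3 = 3 a_1 = -6  ->  a_3 = -1
  x^2: 12 a_4 - 3 a_2 = 0  ->  12 a_4 = 3 a_2 = 15/2  ->  a_4 = 5/8
  x^3: 20 a_5 - 5 a_3 = 0  ->  20 a_5 = 5 a_3 = -5  ->  a_5 = -1/4
  x^4: 30 a_6 - 9 a_4 = 0  ->  30 a_6 = 9 a_4 = 45/8  ->  a_6 = 3/16
Truncated series: y(x) = 1 - 2 x + (5/2) x^2 - x^3 + (5/8) x^4 - (1/4) x^5 + (3/16) x^6 + O(x^7).

a_0 = 1; a_1 = -2; a_2 = 5/2; a_3 = -1; a_4 = 5/8; a_5 = -1/4; a_6 = 3/16


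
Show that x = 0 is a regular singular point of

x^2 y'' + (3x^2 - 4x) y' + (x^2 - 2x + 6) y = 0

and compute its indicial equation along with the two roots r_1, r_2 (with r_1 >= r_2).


Divide by x^2 to reach normal form y'' + P_1(x) y' + P_2(x) y = 0 with P_1(x) = 3 - 4/x and P_2(x) = 1 - 2/x + 6/x^2.
x = 0 is a singular point because the y'-coefficient 3 - 4/x has a pole at x = 0 and the y-coefficient 1 - 2/x + 6/x^2 has a pole at x = 0.
It is a regular singular point because x P_1(x) = p(x) = 3x - 4 and x^2 P_2(x) = q(x) = x^2 - 2x + 6 are polynomials, hence analytic at x = 0.
p(0) = -4,  q(0) = 6.
Indicial equation: r(r-1) + p(0) r + q(0) = 0, i.e. r^2 + (p(0) - 1) r + q(0) = 0, i.e. r^2 - 5 r + 6 = 0.
Discriminant: (-5)^2 - 4(6) = 1, so r = (5 ± 1)/2.
Solving: r_1 = 3, r_2 = 2.

indicial: r^2 - 5 r + 6 = 0; roots r_1 = 3, r_2 = 2


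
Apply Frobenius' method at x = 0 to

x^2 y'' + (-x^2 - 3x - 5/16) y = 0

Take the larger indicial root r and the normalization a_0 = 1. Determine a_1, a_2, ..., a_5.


Write in Frobenius form y'' + (p(x)/x) y' + (q(x)/x^2) y = 0:
  p(x) = 0,  q(x) = -x^2 - 3x - 5/16.
Indicial equation: r(r-1) + (0) r + (-5/16) = 0 -> roots r_1 = 5/4, r_2 = -1/4.
Take r = r_1 = 5/4. Let y(x) = x^r sum_{n>=0} a_n x^n with a_0 = 1.
Substitute y = x^r sum a_n x^n and match x^{r+n}. The recurrence is
  D(n) a_n - 3 a_{n-1} - 1 a_{n-2} = 0,  where D(n) = (r+n)(r+n-1) + (0)(r+n) + (-5/16).
  a_n = [3 a_{n-1} + 1 a_{n-2}] / D(n).
Since the indicial polynomial factors as (r - r_1)(r - r_2), D(n) = (r_1 + n - r_1)(r_1 + n - r_2) = n(n + 3/2).
Evaluating step by step (a_0 = 1):
  n = 1: D(1) = 1(1 + 3/2) = 5/2; numerator = 3(1) = 3; a_1 = (3)/(5/2) = 6/5
  n = 2: D(2) = 2(2 + 3/2) = 7; numerator = 3(6/5) + 1(1) = 23/5; a_2 = (23/5)/(7) = 23/35
  n = 3: D(3) = 3(3 + 3/2) = 27/2; numerator = 3(23/35) + 1(6/5) = 111/35; a_3 = (111/35)/(27/2) = 74/315
  n = 4: D(4) = 4(4 + 3/2) = 22; numerator = 3(74/315) + 1(23/35) = 143/105; a_4 = (143/105)/(22) = 13/210
  n = 5: D(5) = 5(5 + 3/2) = 65/2; numerator = 3(13/210) + 1(74/315) = 53/126; a_5 = (53/126)/(65/2) = 53/4095

r = 5/4; a_0 = 1; a_1 = 6/5; a_2 = 23/35; a_3 = 74/315; a_4 = 13/210; a_5 = 53/4095


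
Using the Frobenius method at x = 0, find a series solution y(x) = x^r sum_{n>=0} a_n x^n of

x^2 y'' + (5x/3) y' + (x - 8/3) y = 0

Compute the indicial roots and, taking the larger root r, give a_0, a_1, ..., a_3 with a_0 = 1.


Write in Frobenius form y'' + (p(x)/x) y' + (q(x)/x^2) y = 0:
  p(x) = 5/3,  q(x) = x - 8/3.
Indicial equation: r(r-1) + (5/3) r + (-8/3) = 0 -> roots r_1 = 4/3, r_2 = -2.
Take r = r_1 = 4/3. Let y(x) = x^r sum_{n>=0} a_n x^n with a_0 = 1.
Substitute y = x^r sum a_n x^n and match x^{r+n}. The recurrence is
  D(n) a_n + 1 a_{n-1} = 0,  where D(n) = (r+n)(r+n-1) + (5/3)(r+n) + (-8/3).
  a_n = -1 / D(n) * a_{n-1}.
Since the indicial polynomial factors as (r - r_1)(r - r_2), D(n) = (r_1 + n - r_1)(r_1 + n - r_2) = n(n + 10/3).
Evaluating step by step (a_0 = 1):
  n = 1: D(1) = 1(1 + 10/3) = 13/3; numerator = -1(1) = -1; a_1 = (-1)/(13/3) = -3/13
  n = 2: D(2) = 2(2 + 10/3) = 32/3; numerator = -1(-3/13) = 3/13; a_2 = (3/13)/(32/3) = 9/416
  n = 3: D(3) = 3(3 + 10/3) = 19; numerator = -1(9/416) = -9/416; a_3 = (-9/416)/(19) = -9/7904

r = 4/3; a_0 = 1; a_1 = -3/13; a_2 = 9/416; a_3 = -9/7904


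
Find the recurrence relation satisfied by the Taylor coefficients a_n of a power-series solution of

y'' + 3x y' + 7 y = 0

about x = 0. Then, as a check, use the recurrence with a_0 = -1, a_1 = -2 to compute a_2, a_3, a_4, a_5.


Substitute y = sum_n a_n x^n.
y''(x) has coefficient (n+2)(n+1) a_{n+2} at x^n;
3 x y'(x) has coefficient 3 n a_n at x^n (shift);
7 y(x) has coefficient 7 a_n at x^n.
Matching x^n: (n+2)(n+1) a_{n+2} + (3n + 7) a_n = 0.
Thus a_{n+2} = (-3n - 7) / ((n+1)(n+2)) * a_n.

Check with a_0 = -1, a_1 = -2 (apply the recurrence for n = 0, 1, 2, 3): a_0 = -1, a_1 = -2, a_2 = 7/2, a_3 = 10/3, a_4 = -91/24, a_5 = -8/3.

a_(n+2) = (-3n - 7) / ((n+1)(n+2)) * a_n; check: a_0 = -1, a_1 = -2, a_2 = 7/2, a_3 = 10/3, a_4 = -91/24, a_5 = -8/3


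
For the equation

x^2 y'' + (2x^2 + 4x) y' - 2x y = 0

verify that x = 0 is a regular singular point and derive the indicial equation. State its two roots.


Divide by x^2 to reach normal form y'' + P_1(x) y' + P_2(x) y = 0 with P_1(x) = 2 + 4/x and P_2(x) = -2/x.
x = 0 is a singular point because the y'-coefficient 2 + 4/x has a pole at x = 0 and the y-coefficient -2/x has a pole at x = 0.
It is a regular singular point because x P_1(x) = p(x) = 2x + 4 and x^2 P_2(x) = q(x) = -2x are polynomials, hence analytic at x = 0.
p(0) = 4,  q(0) = 0.
Indicial equation: r(r-1) + p(0) r + q(0) = 0, i.e. r^2 + (p(0) - 1) r + q(0) = 0, i.e. r^2 + 3 r = 0.
Discriminant: (3)^2 - 4(0) = 9, so r = (-3 ± 3)/2.
Solving: r_1 = 0, r_2 = -3.

indicial: r^2 + 3 r = 0; roots r_1 = 0, r_2 = -3


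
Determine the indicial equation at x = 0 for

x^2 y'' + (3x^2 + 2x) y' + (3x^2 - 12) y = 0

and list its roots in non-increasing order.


Divide by x^2 to reach normal form y'' + P_1(x) y' + P_2(x) y = 0 with P_1(x) = 3 + 2/x and P_2(x) = 3 - 12/x^2.
x = 0 is a singular point because the y'-coefficient 3 + 2/x has a pole at x = 0 and the y-coefficient 3 - 12/x^2 has a pole at x = 0.
It is a regular singular point because x P_1(x) = p(x) = 3x + 2 and x^2 P_2(x) = q(x) = 3x^2 - 12 are polynomials, hence analytic at x = 0.
p(0) = 2,  q(0) = -12.
Indicial equation: r(r-1) + p(0) r + q(0) = 0, i.e. r^2 + (p(0) - 1) r + q(0) = 0, i.e. r^2 + 1 r - 12 = 0.
Discriminant: (1)^2 - 4(-12) = 49, so r = (-1 ± 7)/2.
Solving: r_1 = 3, r_2 = -4.

indicial: r^2 + 1 r - 12 = 0; roots r_1 = 3, r_2 = -4


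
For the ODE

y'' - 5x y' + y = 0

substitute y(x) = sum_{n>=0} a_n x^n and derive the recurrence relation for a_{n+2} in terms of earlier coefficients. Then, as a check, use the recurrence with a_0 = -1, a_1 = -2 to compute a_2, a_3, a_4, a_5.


Substitute y = sum_n a_n x^n.
y''(x) has coefficient (n+2)(n+1) a_{n+2} at x^n;
-5 x y'(x) has coefficient -5 n a_n at x^n (shift);
y(x) has coefficient 1 a_n at x^n.
Matching x^n: (n+2)(n+1) a_{n+2} + (-5n + 1) a_n = 0.
Thus a_{n+2} = (5n - 1) / ((n+1)(n+2)) * a_n.

Check with a_0 = -1, a_1 = -2 (apply the recurrence for n = 0, 1, 2, 3): a_0 = -1, a_1 = -2, a_2 = 1/2, a_3 = -4/3, a_4 = 3/8, a_5 = -14/15.

a_(n+2) = (5n - 1) / ((n+1)(n+2)) * a_n; check: a_0 = -1, a_1 = -2, a_2 = 1/2, a_3 = -4/3, a_4 = 3/8, a_5 = -14/15


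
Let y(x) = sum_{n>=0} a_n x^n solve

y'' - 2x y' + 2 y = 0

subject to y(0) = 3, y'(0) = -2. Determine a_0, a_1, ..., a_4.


Ansatz: y(x) = sum_{n>=0} a_n x^n, so y'(x) = sum_{n>=1} n a_n x^(n-1) and y''(x) = sum_{n>=2} n(n-1) a_n x^(n-2).
Substitute into P(x) y'' + Q(x) y' + R(x) y = 0 with P(x) = 1, Q(x) = -2x, R(x) = 2, and match powers of x.
Initial conditions: a_0 = 3, a_1 = -2.
Setting the coefficient of each power of x to zero and solving order by order (substituting the coefficients already found):
  x^0: 2 a_2 + 2 a_0 = 0  ->  2 a_2 = -2 a_0 = -6  ->  a_2 = -3
  x^1: 6 a_3 = 0  ->  a_3 = 0
  x^2: 12 a_4 - 2 a_2 = 0  ->  12 a_4 = 2 a_2 = -6  ->  a_4 = -1/2
Truncated series: y(x) = 3 - 2 x - 3 x^2 - (1/2) x^4 + O(x^5).

a_0 = 3; a_1 = -2; a_2 = -3; a_3 = 0; a_4 = -1/2


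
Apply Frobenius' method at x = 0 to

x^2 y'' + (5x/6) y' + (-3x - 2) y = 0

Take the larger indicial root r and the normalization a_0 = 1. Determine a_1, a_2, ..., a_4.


Write in Frobenius form y'' + (p(x)/x) y' + (q(x)/x^2) y = 0:
  p(x) = 5/6,  q(x) = -3x - 2.
Indicial equation: r(r-1) + (5/6) r + (-2) = 0 -> roots r_1 = 3/2, r_2 = -4/3.
Take r = r_1 = 3/2. Let y(x) = x^r sum_{n>=0} a_n x^n with a_0 = 1.
Substitute y = x^r sum a_n x^n and match x^{r+n}. The recurrence is
  D(n) a_n - 3 a_{n-1} = 0,  where D(n) = (r+n)(r+n-1) + (5/6)(r+n) + (-2).
  a_n = 3 / D(n) * a_{n-1}.
Since the indicial polynomial factors as (r - r_1)(r - r_2), D(n) = (r_1 + n - r_1)(r_1 + n - r_2) = n(n + 17/6).
Evaluating step by step (a_0 = 1):
  n = 1: D(1) = 1(1 + 17/6) = 23/6; numerator = 3(1) = 3; a_1 = (3)/(23/6) = 18/23
  n = 2: D(2) = 2(2 + 17/6) = 29/3; numerator = 3(18/23) = 54/23; a_2 = (54/23)/(29/3) = 162/667
  n = 3: D(3) = 3(3 + 17/6) = 35/2; numerator = 3(162/667) = 486/667; a_3 = (486/667)/(35/2) = 972/23345
  n = 4: D(4) = 4(4 + 17/6) = 82/3; numerator = 3(972/23345) = 2916/23345; a_4 = (2916/23345)/(82/3) = 4374/957145

r = 3/2; a_0 = 1; a_1 = 18/23; a_2 = 162/667; a_3 = 972/23345; a_4 = 4374/957145


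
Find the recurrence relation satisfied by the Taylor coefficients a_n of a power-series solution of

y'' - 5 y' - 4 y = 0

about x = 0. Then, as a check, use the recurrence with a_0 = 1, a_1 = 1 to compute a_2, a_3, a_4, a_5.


Substitute y = sum_n a_n x^n.
y''(x) has coefficient (n+2)(n+1) a_{n+2} at x^n;
-5 y'(x) has coefficient -5 (n+1) a_{n+1} at x^n;
-4 y(x) has coefficient -4 a_n at x^n.
Matching x^n: (n+2)(n+1) a_{n+2} - 5 (n+1) a_{n+1} - 4 a_n = 0.
Thus a_{n+2} = [5 (n+1) a_{n+1} + 4 a_n] / ((n+1)(n+2)).

Check with a_0 = 1, a_1 = 1 (apply the recurrence for n = 0, 1, 2, 3): a_0 = 1, a_1 = 1, a_2 = 9/2, a_3 = 49/6, a_4 = 281/24, a_5 = 1601/120.

a_(n+2) = [5 (n+1) a_(n+1) + 4 a_n] / ((n+1)(n+2)); check: a_0 = 1, a_1 = 1, a_2 = 9/2, a_3 = 49/6, a_4 = 281/24, a_5 = 1601/120


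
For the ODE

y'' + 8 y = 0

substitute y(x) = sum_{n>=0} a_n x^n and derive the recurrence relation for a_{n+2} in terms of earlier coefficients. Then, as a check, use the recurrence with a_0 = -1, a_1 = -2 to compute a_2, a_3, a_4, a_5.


Substitute y = sum_n a_n x^n into y'' + (const) y = 0.
y''(x) = sum_{n>=0} (n+2)(n+1) a_{n+2} x^n.
The ODE becomes sum_n [(n+2)(n+1) a_{n+2} + 8 a_n] x^n = 0.
Setting each coefficient to zero gives the recurrence:
  (n+2)(n+1) a_{n+2} + 8 a_n = 0,
  a_{n+2} = -8 / ((n+1)(n+2)) a_n.

Check with a_0 = -1, a_1 = -2 (apply the recurrence for n = 0, 1, 2, 3): a_0 = -1, a_1 = -2, a_2 = 4, a_3 = 8/3, a_4 = -8/3, a_5 = -16/15.

a_{n+2} = -8/((n+1)(n+2)) * a_n; check: a_0 = -1, a_1 = -2, a_2 = 4, a_3 = 8/3, a_4 = -8/3, a_5 = -16/15


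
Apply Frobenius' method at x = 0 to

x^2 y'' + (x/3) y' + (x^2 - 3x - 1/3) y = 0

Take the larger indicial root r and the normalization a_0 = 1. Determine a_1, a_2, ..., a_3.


Write in Frobenius form y'' + (p(x)/x) y' + (q(x)/x^2) y = 0:
  p(x) = 1/3,  q(x) = x^2 - 3x - 1/3.
Indicial equation: r(r-1) + (1/3) r + (-1/3) = 0 -> roots r_1 = 1, r_2 = -1/3.
Take r = r_1 = 1. Let y(x) = x^r sum_{n>=0} a_n x^n with a_0 = 1.
Substitute y = x^r sum a_n x^n and match x^{r+n}. The recurrence is
  D(n) a_n - 3 a_{n-1} + 1 a_{n-2} = 0,  where D(n) = (r+n)(r+n-1) + (1/3)(r+n) + (-1/3).
  a_n = [3 a_{n-1} - 1 a_{n-2}] / D(n).
Since the indicial polynomial factors as (r - r_1)(r - r_2), D(n) = (r_1 + n - r_1)(r_1 + n - r_2) = n(n + 4/3).
Evaluating step by step (a_0 = 1):
  n = 1: D(1) = 1(1 + 4/3) = 7/3; numerator = 3(1) = 3; a_1 = (3)/(7/3) = 9/7
  n = 2: D(2) = 2(2 + 4/3) = 20/3; numerator = 3(9/7) - 1(1) = 20/7; a_2 = (20/7)/(20/3) = 3/7
  n = 3: D(3) = 3(3 + 4/3) = 13; numerator = 3(3/7) - 1(9/7) = 0; a_3 = (0)/(13) = 0

r = 1; a_0 = 1; a_1 = 9/7; a_2 = 3/7; a_3 = 0


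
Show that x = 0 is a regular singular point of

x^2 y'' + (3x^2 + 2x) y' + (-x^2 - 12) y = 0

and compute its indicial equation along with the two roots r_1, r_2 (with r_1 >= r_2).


Divide by x^2 to reach normal form y'' + P_1(x) y' + P_2(x) y = 0 with P_1(x) = 3 + 2/x and P_2(x) = -1 - 12/x^2.
x = 0 is a singular point because the y'-coefficient 3 + 2/x has a pole at x = 0 and the y-coefficient -1 - 12/x^2 has a pole at x = 0.
It is a regular singular point because x P_1(x) = p(x) = 3x + 2 and x^2 P_2(x) = q(x) = -x^2 - 12 are polynomials, hence analytic at x = 0.
p(0) = 2,  q(0) = -12.
Indicial equation: r(r-1) + p(0) r + q(0) = 0, i.e. r^2 + (p(0) - 1) r + q(0) = 0, i.e. r^2 + 1 r - 12 = 0.
Discriminant: (1)^2 - 4(-12) = 49, so r = (-1 ± 7)/2.
Solving: r_1 = 3, r_2 = -4.

indicial: r^2 + 1 r - 12 = 0; roots r_1 = 3, r_2 = -4


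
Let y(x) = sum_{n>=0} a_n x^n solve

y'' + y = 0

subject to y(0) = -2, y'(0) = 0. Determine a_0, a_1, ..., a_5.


Ansatz: y(x) = sum_{n>=0} a_n x^n, so y'(x) = sum_{n>=1} n a_n x^(n-1) and y''(x) = sum_{n>=2} n(n-1) a_n x^(n-2).
Substitute into P(x) y'' + Q(x) y' + R(x) y = 0 with P(x) = 1, Q(x) = 0, R(x) = 1, and match powers of x.
Initial conditions: a_0 = -2, a_1 = 0.
Setting the coefficient of each power of x to zero and solving order by order (substituting the coefficients already found):
  x^0: 2 a_2 + a_0 = 0  ->  2 a_2 = -a_0 = 2  ->  a_2 = 1
  x^1: 6 a_3 + a_1 = 0  ->  6 a_3 = -a_1 = 0  ->  a_3 = 0
  x^2: 12 a_4 + a_2 = 0  ->  12 a_4 = -a_2 = -1  ->  a_4 = -1/12
  x^3: 20 a_5 + a_3 = 0  ->  20 a_5 = -a_3 = 0  ->  a_5 = 0
Truncated series: y(x) = -2 + x^2 - (1/12) x^4 + O(x^6).

a_0 = -2; a_1 = 0; a_2 = 1; a_3 = 0; a_4 = -1/12; a_5 = 0


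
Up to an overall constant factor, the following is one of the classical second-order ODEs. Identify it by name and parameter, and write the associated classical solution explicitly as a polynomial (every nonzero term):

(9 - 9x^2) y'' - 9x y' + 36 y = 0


All three coefficients share the factor 9; dividing through by 9 gives  (1 - x^2) y'' - x y' + 4 y = 0.
This matches the Chebyshev equation (1 - x^2) y'' - x y' + n^2 y = 0 (note the -x y' term, not -2x y') with n^2 = 4, so n = 2; the polynomial solution is T_2(x).
With y = sum_k a_k x^k, matching x^k gives (k+2)(k+1) a_{k+2} = (k^2 - n^2) a_k = (k - 2)(k + 2) a_k. The right side vanishes at k = 2, so the series with the parity of 2 terminates at degree 2.
Standard normalization: leading coefficient of T_n is 2^(n-1), so a_2 = 2^1 = 2. Work downward with a_k = (k+1)(k+2) a_{k+2} / ((k - 2)(k + 2)):
  a_0 = (1)(2)(2) / ((0 - 2)(0 + 2)) = 4/(-4) = -1
Hence T_2(x) = 2 x^2 - 1.

T_2(x); series = 2 x^2 - 1
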